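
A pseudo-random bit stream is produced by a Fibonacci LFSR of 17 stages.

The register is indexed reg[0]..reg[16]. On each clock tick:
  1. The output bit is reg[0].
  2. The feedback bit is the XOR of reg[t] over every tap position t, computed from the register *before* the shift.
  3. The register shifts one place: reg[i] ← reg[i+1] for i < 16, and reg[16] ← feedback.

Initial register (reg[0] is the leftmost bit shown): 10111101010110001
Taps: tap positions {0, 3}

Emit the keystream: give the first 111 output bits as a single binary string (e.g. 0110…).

101111010101100010101011110011101111101011011100100101100001110000010011011111100100010001000110001100110011101

k : reg_k → out_k, fb_k
0: 10111101010110001 → 1, fb=0
1: 01111010101100010 → 0, fb=1
2: 11110101011000101 → 1, fb=0
3: 11101010110001010 → 1, fb=1
4: 11010101100010101 → 1, fb=0
5: 10101011000101010 → 1, fb=1
6: 01010110001010101 → 0, fb=1
7: 10101100010101011 → 1, fb=1
8: 01011000101010111 → 0, fb=1
9: 10110001010101111 → 1, fb=0
10: 01100010101011110 → 0, fb=0
11: 11000101010111100 → 1, fb=1
12: 10001010101111001 → 1, fb=1
13: 00010101011110011 → 0, fb=1
14: 00101010111100111 → 0, fb=0
15: 01010101111001110 → 0, fb=1
16: 10101011110011101 → 1, fb=1
17: 01010111100111011 → 0, fb=1
18: 10101111001110111 → 1, fb=1
19: 01011110011101111 → 0, fb=1
20: 10111100111011111 → 1, fb=0
21: 01111001110111110 → 0, fb=1
22: 11110011101111101 → 1, fb=0
23: 11100111011111010 → 1, fb=1
24: 11001110111110101 → 1, fb=1
25: 10011101111101011 → 1, fb=0
26: 00111011111010110 → 0, fb=1
27: 01110111110101101 → 0, fb=1
28: 11101111101011011 → 1, fb=1
29: 11011111010110111 → 1, fb=0
30: 10111110101101110 → 1, fb=0
31: 01111101011011100 → 0, fb=1
32: 11111010110111001 → 1, fb=0
33: 11110101101110010 → 1, fb=0
34: 11101011011100100 → 1, fb=1
35: 11010110111001001 → 1, fb=0
36: 10101101110010010 → 1, fb=1
37: 01011011100100101 → 0, fb=1
38: 10110111001001011 → 1, fb=0
39: 01101110010010110 → 0, fb=0
40: 11011100100101100 → 1, fb=0
41: 10111001001011000 → 1, fb=0
42: 01110010010110000 → 0, fb=1
43: 11100100101100001 → 1, fb=1
44: 11001001011000011 → 1, fb=1
45: 10010010110000111 → 1, fb=0
46: 00100101100001110 → 0, fb=0
47: 01001011000011100 → 0, fb=0
48: 10010110000111000 → 1, fb=0
49: 00101100001110000 → 0, fb=0
50: 01011000011100000 → 0, fb=1
51: 10110000111000001 → 1, fb=0
52: 01100001110000010 → 0, fb=0
53: 11000011100000100 → 1, fb=1
54: 10000111000001001 → 1, fb=1
55: 00001110000010011 → 0, fb=0
56: 00011100000100110 → 0, fb=1
57: 00111000001001101 → 0, fb=1
58: 01110000010011011 → 0, fb=1
59: 11100000100110111 → 1, fb=1
60: 11000001001101111 → 1, fb=1
61: 10000010011011111 → 1, fb=1
62: 00000100110111111 → 0, fb=0
63: 00001001101111110 → 0, fb=0
64: 00010011011111100 → 0, fb=1
65: 00100110111111001 → 0, fb=0
66: 01001101111110010 → 0, fb=0
67: 10011011111100100 → 1, fb=0
68: 00110111111001000 → 0, fb=1
69: 01101111110010001 → 0, fb=0
70: 11011111100100010 → 1, fb=0
71: 10111111001000100 → 1, fb=0
72: 01111110010001000 → 0, fb=1
73: 11111100100010001 → 1, fb=0
74: 11111001000100010 → 1, fb=0
75: 11110010001000100 → 1, fb=0
76: 11100100010001000 → 1, fb=1
77: 11001000100010001 → 1, fb=1
78: 10010001000100011 → 1, fb=0
79: 00100010001000110 → 0, fb=0
80: 01000100010001100 → 0, fb=0
81: 10001000100011000 → 1, fb=1
82: 00010001000110001 → 0, fb=1
83: 00100010001100011 → 0, fb=0
84: 01000100011000110 → 0, fb=0
85: 10001000110001100 → 1, fb=1
86: 00010001100011001 → 0, fb=1
87: 00100011000110011 → 0, fb=0
88: 01000110001100110 → 0, fb=0
89: 10001100011001100 → 1, fb=1
90: 00011000110011001 → 0, fb=1
91: 00110001100110011 → 0, fb=1
92: 01100011001100111 → 0, fb=0
93: 11000110011001110 → 1, fb=1
94: 10001100110011101 → 1, fb=1
95: 00011001100111011 → 0, fb=1
96: 00110011001110111 → 0, fb=1
97: 01100110011101111 → 0, fb=0
98: 11001100111011110 → 1, fb=1
99: 10011001110111101 → 1, fb=0
100: 00110011101111010 → 0, fb=1
101: 01100111011110101 → 0, fb=0
102: 11001110111101010 → 1, fb=1
103: 10011101111010101 → 1, fb=0
104: 00111011110101010 → 0, fb=1
105: 01110111101010101 → 0, fb=1
106: 11101111010101011 → 1, fb=1
107: 11011110101010111 → 1, fb=0
108: 10111101010101110 → 1, fb=0
109: 01111010101011100 → 0, fb=1
110: 11110101010111001 → 1, fb=0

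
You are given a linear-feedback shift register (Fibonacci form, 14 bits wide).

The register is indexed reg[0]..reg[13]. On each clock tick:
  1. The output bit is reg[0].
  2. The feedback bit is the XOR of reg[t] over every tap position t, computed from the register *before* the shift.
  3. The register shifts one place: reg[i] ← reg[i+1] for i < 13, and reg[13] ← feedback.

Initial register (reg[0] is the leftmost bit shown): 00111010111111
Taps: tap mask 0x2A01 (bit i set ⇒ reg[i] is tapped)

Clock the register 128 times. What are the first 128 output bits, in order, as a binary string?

k : reg_k → out_k, fb_k
0: 00111010111111 → 0, fb=1
1: 01110101111111 → 0, fb=1
2: 11101011111111 → 1, fb=0
3: 11010111111110 → 1, fb=1
4: 10101111111101 → 1, fb=0
5: 01011111111010 → 0, fb=1
6: 10111111110101 → 1, fb=0
7: 01111111101010 → 0, fb=0
8: 11111111010100 → 1, fb=1
9: 11111110101001 → 1, fb=0
10: 11111101010010 → 1, fb=0
11: 11111010100100 → 1, fb=0
12: 11110101001000 → 1, fb=1
13: 11101010010001 → 1, fb=1
14: 11010100100011 → 1, fb=0
15: 10101001000110 → 1, fb=0
16: 01010010001100 → 0, fb=1
17: 10100100011001 → 1, fb=1
18: 01001000110011 → 0, fb=0
19: 10010001100110 → 1, fb=0
20: 00100011001100 → 0, fb=1
21: 01000110011001 → 0, fb=0
22: 10001100110010 → 1, fb=0
23: 00011001100100 → 0, fb=1
24: 00110011001001 → 0, fb=1
25: 01100110010011 → 0, fb=0
26: 11001100100110 → 1, fb=0
27: 10011001001100 → 1, fb=0
28: 00110010011000 → 0, fb=1
29: 01100100110001 → 0, fb=0
30: 11001001100010 → 1, fb=1
31: 10010011000101 → 1, fb=1
32: 00100110001011 → 0, fb=1
33: 01001100010111 → 0, fb=1
34: 10011000101111 → 1, fb=1
35: 00110001011111 → 0, fb=1
36: 01100010111111 → 0, fb=1
37: 11000101111111 → 1, fb=0
38: 10001011111110 → 1, fb=1
39: 00010111111101 → 0, fb=1
40: 00101111111011 → 0, fb=0
41: 01011111110110 → 0, fb=0
42: 10111111101100 → 1, fb=0
43: 01111111011000 → 0, fb=1
44: 11111110110001 → 1, fb=1
45: 11111101100011 → 1, fb=0
46: 11111011000110 → 1, fb=0
47: 11110110001100 → 1, fb=0
48: 11101100011000 → 1, fb=0
49: 11011000110000 → 1, fb=0
50: 10110001100000 → 1, fb=1
51: 01100011000001 → 0, fb=1
52: 11000110000011 → 1, fb=0
53: 10001100000110 → 1, fb=0
54: 00011000001100 → 0, fb=1
55: 00110000011001 → 0, fb=0
56: 01100000110010 → 0, fb=1
57: 11000001100101 → 1, fb=1
58: 10000011001011 → 1, fb=0
59: 00000110010110 → 0, fb=0
60: 00001100101100 → 0, fb=1
61: 00011001011001 → 0, fb=0
62: 00110010110010 → 0, fb=1
63: 01100101100101 → 0, fb=0
64: 11001011001010 → 1, fb=1
65: 10010110010101 → 1, fb=0
66: 00101100101010 → 0, fb=0
67: 01011001010100 → 0, fb=0
68: 10110010101000 → 1, fb=1
69: 01100101010001 → 0, fb=0
70: 11001010100010 → 1, fb=1
71: 10010101000101 → 1, fb=1
72: 00101010001011 → 0, fb=1
73: 01010100010111 → 0, fb=1
74: 10101000101111 → 1, fb=1
75: 01010001011111 → 0, fb=1
76: 10100010111111 → 1, fb=0
77: 01000101111110 → 0, fb=0
78: 10001011111100 → 1, fb=1
79: 00010111111001 → 0, fb=0
80: 00101111110010 → 0, fb=1
81: 01011111100101 → 0, fb=0
82: 10111111001010 → 1, fb=1
83: 01111110010101 → 0, fb=1
84: 11111100101011 → 1, fb=0
85: 11111001010110 → 1, fb=1
86: 11110010101101 → 1, fb=1
87: 11100101011011 → 1, fb=1
88: 11001010110111 → 1, fb=0
89: 10010101101110 → 1, fb=0
90: 00101011011100 → 0, fb=0
91: 01010110111000 → 0, fb=1
92: 10101101110001 → 1, fb=1
93: 01011011100011 → 0, fb=1
94: 10110111000111 → 1, fb=1
95: 01101110001111 → 0, fb=0
96: 11011100011110 → 1, fb=1
97: 10111000111101 → 1, fb=0
98: 01110001111010 → 0, fb=1
99: 11100011110101 → 1, fb=0
100: 11000111101010 → 1, fb=1
101: 10001111010101 → 1, fb=0
102: 00011110101010 → 0, fb=0
103: 00111101010100 → 0, fb=0
104: 01111010101000 → 0, fb=0
105: 11110101010000 → 1, fb=0
106: 11101010100000 → 1, fb=1
107: 11010101000001 → 1, fb=0
108: 10101010000010 → 1, fb=1
109: 01010100000101 → 0, fb=0
110: 10101000001010 → 1, fb=1
111: 01010000010101 → 0, fb=1
112: 10100000101011 → 1, fb=0
113: 01000001010110 → 0, fb=0
114: 10000010101100 → 1, fb=0
115: 00000101011000 → 0, fb=1
116: 00001010110001 → 0, fb=0
117: 00010101100010 → 0, fb=0
118: 00101011000100 → 0, fb=1
119: 01010110001001 → 0, fb=1
120: 10101100010011 → 1, fb=1
121: 01011000100111 → 0, fb=0
122: 10110001001110 → 1, fb=0
123: 01100010011100 → 0, fb=0
124: 11000100111000 → 1, fb=0
125: 10001001110000 → 1, fb=0
126: 00010011100000 → 0, fb=0
127: 00100111000000 → 0, fb=0

00111010111111110101001000110011001001100010111111101100011000001100101100101010001011111100101011011100011110101010000010101100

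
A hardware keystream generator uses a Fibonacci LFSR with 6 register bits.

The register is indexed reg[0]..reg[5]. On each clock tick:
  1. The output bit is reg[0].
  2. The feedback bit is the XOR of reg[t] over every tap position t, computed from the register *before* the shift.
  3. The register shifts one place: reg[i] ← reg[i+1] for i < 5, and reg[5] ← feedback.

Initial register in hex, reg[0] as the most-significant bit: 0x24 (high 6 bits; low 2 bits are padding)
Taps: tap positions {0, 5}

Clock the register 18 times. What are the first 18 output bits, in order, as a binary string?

tick  register→output (feedback)
  0  001001→0 (1)
  1  010011→0 (1)
  2  100111→1 (0)
  3  001110→0 (0)
  4  011100→0 (0)
  5  111000→1 (1)
  6  110001→1 (0)
  7  100010→1 (1)
  8  000101→0 (1)
  9  001011→0 (1)
 10  010111→0 (1)
 11  101111→1 (0)
 12  011110→0 (0)
 13  111100→1 (1)
 14  111001→1 (0)
 15  110010→1 (1)
 16  100101→1 (0)
 17  001010→0 (0)

001001110001011110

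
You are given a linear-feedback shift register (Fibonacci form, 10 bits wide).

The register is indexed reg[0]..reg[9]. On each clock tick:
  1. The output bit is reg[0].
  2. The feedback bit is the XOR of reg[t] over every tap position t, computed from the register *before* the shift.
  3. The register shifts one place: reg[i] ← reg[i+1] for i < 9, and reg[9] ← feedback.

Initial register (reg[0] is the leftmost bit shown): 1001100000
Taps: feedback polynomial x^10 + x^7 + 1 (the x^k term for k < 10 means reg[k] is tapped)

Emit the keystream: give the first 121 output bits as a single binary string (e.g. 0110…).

1001100000100010010000001000000000100100100110100110101111100110001111100100011101111110000111000000011111111110001110001

k : reg_k → out_k, fb_k
0: 1001100000 → 1, fb=1
1: 0011000001 → 0, fb=0
2: 0110000010 → 0, fb=0
3: 1100000100 → 1, fb=0
4: 1000001000 → 1, fb=1
5: 0000010001 → 0, fb=0
6: 0000100010 → 0, fb=0
7: 0001000100 → 0, fb=1
8: 0010001001 → 0, fb=0
9: 0100010010 → 0, fb=0
10: 1000100100 → 1, fb=0
11: 0001001000 → 0, fb=0
12: 0010010000 → 0, fb=0
13: 0100100000 → 0, fb=0
14: 1001000000 → 1, fb=1
15: 0010000001 → 0, fb=0
16: 0100000010 → 0, fb=0
17: 1000000100 → 1, fb=0
18: 0000001000 → 0, fb=0
19: 0000010000 → 0, fb=0
20: 0000100000 → 0, fb=0
21: 0001000000 → 0, fb=0
22: 0010000000 → 0, fb=0
23: 0100000000 → 0, fb=0
24: 1000000000 → 1, fb=1
25: 0000000001 → 0, fb=0
26: 0000000010 → 0, fb=0
27: 0000000100 → 0, fb=1
28: 0000001001 → 0, fb=0
29: 0000010010 → 0, fb=0
30: 0000100100 → 0, fb=1
31: 0001001001 → 0, fb=0
32: 0010010010 → 0, fb=0
33: 0100100100 → 0, fb=1
34: 1001001001 → 1, fb=1
35: 0010010011 → 0, fb=0
36: 0100100110 → 0, fb=1
37: 1001001101 → 1, fb=0
38: 0010011010 → 0, fb=0
39: 0100110100 → 0, fb=1
40: 1001101001 → 1, fb=1
41: 0011010011 → 0, fb=0
42: 0110100110 → 0, fb=1
43: 1101001101 → 1, fb=0
44: 1010011010 → 1, fb=1
45: 0100110101 → 0, fb=1
46: 1001101011 → 1, fb=1
47: 0011010111 → 0, fb=1
48: 0110101111 → 0, fb=1
49: 1101011111 → 1, fb=0
50: 1010111110 → 1, fb=0
51: 0101111100 → 0, fb=1
52: 1011111001 → 1, fb=1
53: 0111110011 → 0, fb=0
54: 1111100110 → 1, fb=0
55: 1111001100 → 1, fb=0
56: 1110011000 → 1, fb=1
57: 1100110001 → 1, fb=1
58: 1001100011 → 1, fb=1
59: 0011000111 → 0, fb=1
60: 0110001111 → 0, fb=1
61: 1100011111 → 1, fb=0
62: 1000111110 → 1, fb=0
63: 0001111100 → 0, fb=1
64: 0011111001 → 0, fb=0
65: 0111110010 → 0, fb=0
66: 1111100100 → 1, fb=0
67: 1111001000 → 1, fb=1
68: 1110010001 → 1, fb=1
69: 1100100011 → 1, fb=1
70: 1001000111 → 1, fb=0
71: 0010001110 → 0, fb=1
72: 0100011101 → 0, fb=1
73: 1000111011 → 1, fb=1
74: 0001110111 → 0, fb=1
75: 0011101111 → 0, fb=1
76: 0111011111 → 0, fb=1
77: 1110111111 → 1, fb=0
78: 1101111110 → 1, fb=0
79: 1011111100 → 1, fb=0
80: 0111111000 → 0, fb=0
81: 1111110000 → 1, fb=1
82: 1111100001 → 1, fb=1
83: 1111000011 → 1, fb=1
84: 1110000111 → 1, fb=0
85: 1100001110 → 1, fb=0
86: 1000011100 → 1, fb=0
87: 0000111000 → 0, fb=0
88: 0001110000 → 0, fb=0
89: 0011100000 → 0, fb=0
90: 0111000000 → 0, fb=0
91: 1110000000 → 1, fb=1
92: 1100000001 → 1, fb=1
93: 1000000011 → 1, fb=1
94: 0000000111 → 0, fb=1
95: 0000001111 → 0, fb=1
96: 0000011111 → 0, fb=1
97: 0000111111 → 0, fb=1
98: 0001111111 → 0, fb=1
99: 0011111111 → 0, fb=1
100: 0111111111 → 0, fb=1
101: 1111111111 → 1, fb=0
102: 1111111110 → 1, fb=0
103: 1111111100 → 1, fb=0
104: 1111111000 → 1, fb=1
105: 1111110001 → 1, fb=1
106: 1111100011 → 1, fb=1
107: 1111000111 → 1, fb=0
108: 1110001110 → 1, fb=0
109: 1100011100 → 1, fb=0
110: 1000111000 → 1, fb=1
111: 0001110001 → 0, fb=0
112: 0011100010 → 0, fb=0
113: 0111000100 → 0, fb=1
114: 1110001001 → 1, fb=1
115: 1100010011 → 1, fb=1
116: 1000100111 → 1, fb=0
117: 0001001110 → 0, fb=1
118: 0010011101 → 0, fb=1
119: 0100111011 → 0, fb=0
120: 1001110110 → 1, fb=0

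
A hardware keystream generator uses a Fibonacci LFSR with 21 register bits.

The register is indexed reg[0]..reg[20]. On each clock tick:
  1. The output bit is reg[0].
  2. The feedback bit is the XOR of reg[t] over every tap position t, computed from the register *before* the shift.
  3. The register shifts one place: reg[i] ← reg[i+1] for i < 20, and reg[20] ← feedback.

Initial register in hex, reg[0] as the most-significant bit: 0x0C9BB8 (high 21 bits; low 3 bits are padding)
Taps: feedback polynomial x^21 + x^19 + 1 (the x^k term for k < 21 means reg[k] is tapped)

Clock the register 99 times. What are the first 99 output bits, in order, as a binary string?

tick  register→output (feedback)
  0  000011001001101110111→0 (1)
  1  000110010011011101111→0 (1)
  2  001100100110111011111→0 (1)
  3  011001001101110111111→0 (1)
  4  110010011011101111111→1 (0)
  5  100100110111011111110→1 (0)
  6  001001101110111111100→0 (0)
  7  010011011101111111000→0 (0)
  8  100110111011111110000→1 (1)
  9  001101110111111100001→0 (0)
 10  011011101111111000010→0 (1)
 11  110111011111110000101→1 (1)
 12  101110111111100001011→1 (0)
 13  011101111111000010110→0 (1)
 14  111011111110000101101→1 (1)
 15  110111111100001011011→1 (0)
 16  101111111000010110110→1 (0)
 17  011111110000101101100→0 (0)
 18  111111100001011011000→1 (1)
 19  111111000010110110001→1 (1)
 20  111110000101101100011→1 (0)
 21  111100001011011000110→1 (0)
 22  111000010110110001100→1 (1)
 23  110000101101100011001→1 (1)
 24  100001011011000110011→1 (0)
 25  000010110110001100110→0 (1)
 26  000101101100011001101→0 (0)
 27  001011011000110011010→0 (1)
 28  010110110001100110101→0 (0)
 29  101101100011001101010→1 (0)
 30  011011000110011010100→0 (0)
 31  110110001100110101000→1 (1)
 32  101100011001101010001→1 (1)
 33  011000110011010100011→0 (1)
 34  110001100110101000111→1 (0)
 35  100011001101010001110→1 (0)
 36  000110011010100011100→0 (0)
 37  001100110101000111000→0 (0)
 38  011001101010001110000→0 (0)
 39  110011010100011100000→1 (1)
 40  100110101000111000001→1 (1)
 41  001101010001110000011→0 (1)
 42  011010100011100000111→0 (1)
 43  110101000111000001111→1 (0)
 44  101010001110000011110→1 (0)
 45  010100011100000111100→0 (0)
 46  101000111000001111000→1 (1)
 47  010001110000011110001→0 (0)
 48  100011100000111100010→1 (0)
 49  000111000001111000100→0 (0)
 50  001110000011110001000→0 (0)
 51  011100000111100010000→0 (0)
 52  111000001111000100000→1 (1)
 53  110000011110001000001→1 (1)
 54  100000111100010000011→1 (0)
 55  000001111000100000110→0 (1)
 56  000011110001000001101→0 (0)
 57  000111100010000011010→0 (1)
 58  001111000100000110101→0 (0)
 59  011110001000001101010→0 (1)
 60  111100010000011010101→1 (1)
 61  111000100000110101011→1 (0)
 62  110001000001101010110→1 (0)
 63  100010000011010101100→1 (1)
 64  000100000110101011001→0 (0)
 65  001000001101010110010→0 (1)
 66  010000011010101100101→0 (0)
 67  100000110101011001010→1 (0)
 68  000001101010110010100→0 (0)
 69  000011010101100101000→0 (0)
 70  000110101011001010000→0 (0)
 71  001101010110010100000→0 (0)
 72  011010101100101000000→0 (0)
 73  110101011001010000000→1 (1)
 74  101010110010100000001→1 (1)
 75  010101100101000000011→0 (1)
 76  101011001010000000111→1 (0)
 77  010110010100000001110→0 (1)
 78  101100101000000011101→1 (1)
 79  011001010000000111011→0 (1)
 80  110010100000001110111→1 (0)
 81  100101000000011101110→1 (0)
 82  001010000000111011100→0 (0)
 83  010100000001110111000→0 (0)
 84  101000000011101110000→1 (1)
 85  010000000111011100001→0 (0)
 86  100000001110111000010→1 (0)
 87  000000011101110000100→0 (0)
 88  000000111011100001000→0 (0)
 89  000001110111000010000→0 (0)
 90  000011101110000100000→0 (0)
 91  000111011100001000000→0 (0)
 92  001110111000010000000→0 (0)
 93  011101110000100000000→0 (0)
 94  111011100001000000000→1 (1)
 95  110111000010000000001→1 (1)
 96  101110000100000000011→1 (0)
 97  011100001000000000110→0 (1)
 98  111000010000000001101→1 (1)

000011001001101110111111100001011011000110011010100011100000111100010000011010101100101000000011101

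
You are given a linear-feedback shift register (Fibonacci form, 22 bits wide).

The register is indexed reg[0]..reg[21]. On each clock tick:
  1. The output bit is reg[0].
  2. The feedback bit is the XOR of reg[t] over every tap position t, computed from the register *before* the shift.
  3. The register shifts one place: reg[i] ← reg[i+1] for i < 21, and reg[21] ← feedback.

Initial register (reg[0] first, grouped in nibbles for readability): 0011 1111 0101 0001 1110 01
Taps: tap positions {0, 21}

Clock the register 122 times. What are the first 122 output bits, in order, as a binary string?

step | reg (before) | out | fb
   0 | 0011111101010001111001 | 0 | 1
   1 | 0111111010100011110011 | 0 | 1
   2 | 1111110101000111100111 | 1 | 0
   3 | 1111101010001111001110 | 1 | 1
   4 | 1111010100011110011101 | 1 | 0
   5 | 1110101000111100111010 | 1 | 1
   6 | 1101010001111001110101 | 1 | 0
   7 | 1010100011110011101010 | 1 | 1
   8 | 0101000111100111010101 | 0 | 1
   9 | 1010001111001110101011 | 1 | 0
  10 | 0100011110011101010110 | 0 | 0
  11 | 1000111100111010101100 | 1 | 1
  12 | 0001111001110101011001 | 0 | 1
  13 | 0011110011101010110011 | 0 | 1
  14 | 0111100111010101100111 | 0 | 1
  15 | 1111001110101011001111 | 1 | 0
  16 | 1110011101010110011110 | 1 | 1
  17 | 1100111010101100111101 | 1 | 0
  18 | 1001110101011001111010 | 1 | 1
  19 | 0011101010110011110101 | 0 | 1
  20 | 0111010101100111101011 | 0 | 1
  21 | 1110101011001111010111 | 1 | 0
  22 | 1101010110011110101110 | 1 | 1
  23 | 1010101100111101011101 | 1 | 0
  24 | 0101011001111010111010 | 0 | 0
  25 | 1010110011110101110100 | 1 | 1
  26 | 0101100111101011101001 | 0 | 1
  27 | 1011001111010111010011 | 1 | 0
  28 | 0110011110101110100110 | 0 | 0
  29 | 1100111101011101001100 | 1 | 1
  30 | 1001111010111010011001 | 1 | 0
  31 | 0011110101110100110010 | 0 | 0
  32 | 0111101011101001100100 | 0 | 0
  33 | 1111010111010011001000 | 1 | 1
  34 | 1110101110100110010001 | 1 | 0
  35 | 1101011101001100100010 | 1 | 1
  36 | 1010111010011001000101 | 1 | 0
  37 | 0101110100110010001010 | 0 | 0
  38 | 1011101001100100010100 | 1 | 1
  39 | 0111010011001000101001 | 0 | 1
  40 | 1110100110010001010011 | 1 | 0
  41 | 1101001100100010100110 | 1 | 1
  42 | 1010011001000101001101 | 1 | 0
  43 | 0100110010001010011010 | 0 | 0
  44 | 1001100100010100110100 | 1 | 1
  45 | 0011001000101001101001 | 0 | 1
  46 | 0110010001010011010011 | 0 | 1
  47 | 1100100010100110100111 | 1 | 0
  48 | 1001000101001101001110 | 1 | 1
  49 | 0010001010011010011101 | 0 | 1
  50 | 0100010100110100111011 | 0 | 1
  51 | 1000101001101001110111 | 1 | 0
  52 | 0001010011010011101110 | 0 | 0
  53 | 0010100110100111011100 | 0 | 0
  54 | 0101001101001110111000 | 0 | 0
  55 | 1010011010011101110000 | 1 | 1
  56 | 0100110100111011100001 | 0 | 1
  57 | 1001101001110111000011 | 1 | 0
  58 | 0011010011101110000110 | 0 | 0
  59 | 0110100111011100001100 | 0 | 0
  60 | 1101001110111000011000 | 1 | 1
  61 | 1010011101110000110001 | 1 | 0
  62 | 0100111011100001100010 | 0 | 0
  63 | 1001110111000011000100 | 1 | 1
  64 | 0011101110000110001001 | 0 | 1
  65 | 0111011100001100010011 | 0 | 1
  66 | 1110111000011000100111 | 1 | 0
  67 | 1101110000110001001110 | 1 | 1
  68 | 1011100001100010011101 | 1 | 0
  69 | 0111000011000100111010 | 0 | 0
  70 | 1110000110001001110100 | 1 | 1
  71 | 1100001100010011101001 | 1 | 0
  72 | 1000011000100111010010 | 1 | 1
  73 | 0000110001001110100101 | 0 | 1
  74 | 0001100010011101001011 | 0 | 1
  75 | 0011000100111010010111 | 0 | 1
  76 | 0110001001110100101111 | 0 | 1
  77 | 1100010011101001011111 | 1 | 0
  78 | 1000100111010010111110 | 1 | 1
  79 | 0001001110100101111101 | 0 | 1
  80 | 0010011101001011111011 | 0 | 1
  81 | 0100111010010111110111 | 0 | 1
  82 | 1001110100101111101111 | 1 | 0
  83 | 0011101001011111011110 | 0 | 0
  84 | 0111010010111110111100 | 0 | 0
  85 | 1110100101111101111000 | 1 | 1
  86 | 1101001011111011110001 | 1 | 0
  87 | 1010010111110111100010 | 1 | 1
  88 | 0100101111101111000101 | 0 | 1
  89 | 1001011111011110001011 | 1 | 0
  90 | 0010111110111100010110 | 0 | 0
  91 | 0101111101111000101100 | 0 | 0
  92 | 1011111011110001011000 | 1 | 1
  93 | 0111110111100010110001 | 0 | 1
  94 | 1111101111000101100011 | 1 | 0
  95 | 1111011110001011000110 | 1 | 1
  96 | 1110111100010110001101 | 1 | 0
  97 | 1101111000101100011010 | 1 | 1
  98 | 1011110001011000110101 | 1 | 0
  99 | 0111100010110001101010 | 0 | 0
 100 | 1111000101100011010100 | 1 | 1
 101 | 1110001011000110101001 | 1 | 0
 102 | 1100010110001101010010 | 1 | 1
 103 | 1000101100011010100101 | 1 | 0
 104 | 0001011000110101001010 | 0 | 0
 105 | 0010110001101010010100 | 0 | 0
 106 | 0101100011010100101000 | 0 | 0
 107 | 1011000110101001010000 | 1 | 1
 108 | 0110001101010010100001 | 0 | 1
 109 | 1100011010100101000011 | 1 | 0
 110 | 1000110101001010000110 | 1 | 1
 111 | 0001101010010100001101 | 0 | 1
 112 | 0011010100101000011011 | 0 | 1
 113 | 0110101001010000110111 | 0 | 1
 114 | 1101010010100001101111 | 1 | 0
 115 | 1010100101000011011110 | 1 | 1
 116 | 0101001010000110111101 | 0 | 1
 117 | 1010010100001101111011 | 1 | 0
 118 | 0100101000011011110110 | 0 | 0
 119 | 1001010000110111101100 | 1 | 1
 120 | 0010100001101111011001 | 0 | 1
 121 | 0101000011011110110011 | 0 | 1

00111111010100011110011101010110011110101110100110010001010011010011101110000110001001110100101111101111000101100011010100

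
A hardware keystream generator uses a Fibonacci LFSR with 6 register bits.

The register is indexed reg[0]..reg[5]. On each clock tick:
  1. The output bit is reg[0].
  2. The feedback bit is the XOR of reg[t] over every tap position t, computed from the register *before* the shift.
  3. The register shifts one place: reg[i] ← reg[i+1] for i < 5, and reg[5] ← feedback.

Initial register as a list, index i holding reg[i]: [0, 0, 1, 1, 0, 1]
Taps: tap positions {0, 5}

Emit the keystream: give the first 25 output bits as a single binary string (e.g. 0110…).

0011011101101001001110001

k : reg_k → out_k, fb_k
0: 001101 → 0, fb=1
1: 011011 → 0, fb=1
2: 110111 → 1, fb=0
3: 101110 → 1, fb=1
4: 011101 → 0, fb=1
5: 111011 → 1, fb=0
6: 110110 → 1, fb=1
7: 101101 → 1, fb=0
8: 011010 → 0, fb=0
9: 110100 → 1, fb=1
10: 101001 → 1, fb=0
11: 010010 → 0, fb=0
12: 100100 → 1, fb=1
13: 001001 → 0, fb=1
14: 010011 → 0, fb=1
15: 100111 → 1, fb=0
16: 001110 → 0, fb=0
17: 011100 → 0, fb=0
18: 111000 → 1, fb=1
19: 110001 → 1, fb=0
20: 100010 → 1, fb=1
21: 000101 → 0, fb=1
22: 001011 → 0, fb=1
23: 010111 → 0, fb=1
24: 101111 → 1, fb=0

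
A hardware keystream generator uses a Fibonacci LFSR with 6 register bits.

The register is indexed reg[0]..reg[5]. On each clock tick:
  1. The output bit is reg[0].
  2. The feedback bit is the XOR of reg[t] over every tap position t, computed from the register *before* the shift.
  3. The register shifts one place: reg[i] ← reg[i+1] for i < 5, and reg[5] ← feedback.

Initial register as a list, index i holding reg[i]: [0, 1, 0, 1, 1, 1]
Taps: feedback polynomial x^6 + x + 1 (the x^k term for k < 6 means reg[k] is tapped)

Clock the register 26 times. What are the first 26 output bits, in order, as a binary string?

tick  register→output (feedback)
  0  010111→0 (1)
  1  101111→1 (1)
  2  011111→0 (1)
  3  111111→1 (0)
  4  111110→1 (0)
  5  111100→1 (0)
  6  111000→1 (0)
  7  110000→1 (0)
  8  100000→1 (1)
  9  000001→0 (0)
 10  000010→0 (0)
 11  000100→0 (0)
 12  001000→0 (0)
 13  010000→0 (1)
 14  100001→1 (1)
 15  000011→0 (0)
 16  000110→0 (0)
 17  001100→0 (0)
 18  011000→0 (1)
 19  110001→1 (0)
 20  100010→1 (1)
 21  000101→0 (0)
 22  001010→0 (0)
 23  010100→0 (1)
 24  101001→1 (1)
 25  010011→0 (1)

01011111100000100001100010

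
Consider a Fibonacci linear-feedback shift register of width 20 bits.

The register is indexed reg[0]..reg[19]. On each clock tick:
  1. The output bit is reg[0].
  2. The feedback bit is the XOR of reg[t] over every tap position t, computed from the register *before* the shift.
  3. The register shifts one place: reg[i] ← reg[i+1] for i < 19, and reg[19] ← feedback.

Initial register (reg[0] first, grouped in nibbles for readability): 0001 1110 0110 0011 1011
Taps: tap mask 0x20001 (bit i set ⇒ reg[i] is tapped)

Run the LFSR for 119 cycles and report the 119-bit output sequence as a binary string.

tick  register→output (feedback)
  0  00011110011000111011→0 (0)
  1  00111100110001110110→0 (1)
  2  01111001100011101101→0 (1)
  3  11110011000111011011→1 (1)
  4  11100110001110110111→1 (0)
  5  11001100011101101110→1 (0)
  6  10011000111011011100→1 (0)
  7  00110001110110111000→0 (0)
  8  01100011101101110000→0 (0)
  9  11000111011011100000→1 (1)
 10  10001110110111000001→1 (1)
 11  00011101101110000011→0 (0)
 12  00111011011100000110→0 (1)
 13  01110110111000001101→0 (1)
 14  11101101110000011011→1 (1)
 15  11011011100000110111→1 (0)
 16  10110111000001101110→1 (0)
 17  01101110000011011100→0 (1)
 18  11011100000110111001→1 (1)
 19  10111000001101110011→1 (1)
 20  01110000011011100111→0 (1)
 21  11100000110111001111→1 (0)
 22  11000001101110011110→1 (0)
 23  10000011011100111100→1 (0)
 24  00000110111001111000→0 (0)
 25  00001101110011110000→0 (0)
 26  00011011100111100000→0 (0)
 27  00110111001111000000→0 (0)
 28  01101110011110000000→0 (0)
 29  11011100111100000000→1 (1)
 30  10111001111000000001→1 (1)
 31  01110011110000000011→0 (0)
 32  11100111100000000110→1 (0)
 33  11001111000000001100→1 (0)
 34  10011110000000011000→1 (1)
 35  00111100000000110001→0 (0)
 36  01111000000001100010→0 (0)
 37  11110000000011000100→1 (0)
 38  11100000000110001000→1 (1)
 39  11000000001100010001→1 (1)
 40  10000000011000100011→1 (1)
 41  00000000110001000111→0 (1)
 42  00000001100010001111→0 (1)
 43  00000011000100011111→0 (1)
 44  00000110001000111111→0 (1)
 45  00001100010001111111→0 (1)
 46  00011000100011111111→0 (1)
 47  00110001000111111111→0 (1)
 48  01100010001111111111→0 (1)
 49  11000100011111111111→1 (0)
 50  10001000111111111110→1 (0)
 51  00010001111111111100→0 (1)
 52  00100011111111111001→0 (0)
 53  01000111111111110010→0 (0)
 54  10001111111111100100→1 (0)
 55  00011111111111001000→0 (0)
 56  00111111111110010000→0 (0)
 57  01111111111100100000→0 (0)
 58  11111111111001000000→1 (1)
 59  11111111110010000001→1 (1)
 60  11111111100100000011→1 (1)
 61  11111111001000000111→1 (0)
 62  11111110010000001110→1 (0)
 63  11111100100000011100→1 (0)
 64  11111001000000111000→1 (1)
 65  11110010000001110001→1 (1)
 66  11100100000011100011→1 (1)
 67  11001000000111000111→1 (0)
 68  10010000001110001110→1 (0)
 69  00100000011100011100→0 (1)
 70  01000000111000111001→0 (0)
 71  10000001110001110010→1 (1)
 72  00000011100011100101→0 (1)
 73  00000111000111001011→0 (0)
 74  00001110001110010110→0 (1)
 75  00011100011100101101→0 (1)
 76  00111000111001011011→0 (0)
 77  01110001110010110110→0 (1)
 78  11100011100101101101→1 (0)
 79  11000111001011011010→1 (1)
 80  10001110010110110101→1 (0)
 81  00011100101101101010→0 (0)
 82  00111001011011010100→0 (1)
 83  01110010110110101001→0 (0)
 84  11100101101101010010→1 (1)
 85  11001011011010100101→1 (0)
 86  10010110110101001010→1 (1)
 87  00101101101010010101→0 (1)
 88  01011011010100101011→0 (0)
 89  10110110101001010110→1 (0)
 90  01101101010010101100→0 (1)
 91  11011010100101011001→1 (1)
 92  10110101001010110011→1 (1)
 93  01101010010101100111→0 (1)
 94  11010100101011001111→1 (0)
 95  10101001010110011110→1 (0)
 96  01010010101100111100→0 (1)
 97  10100101011001111001→1 (1)
 98  01001010110011110011→0 (0)
 99  10010101100111100110→1 (0)
100  00101011001111001100→0 (1)
101  01010110011110011001→0 (0)
102  10101100111100110010→1 (1)
103  01011001111001100101→0 (1)
104  10110011110011001011→1 (1)
105  01100111100110010111→0 (1)
106  11001111001100101111→1 (0)
107  10011110011001011110→1 (0)
108  00111100110010111100→0 (1)
109  01111001100101111001→0 (0)
110  11110011001011110010→1 (1)
111  11100110010111100101→1 (0)
112  11001100101111001010→1 (1)
113  10011001011110010101→1 (0)
114  00110010111100101010→0 (0)
115  01100101111001010100→0 (1)
116  11001011110010101001→1 (1)
117  10010111100101010011→1 (1)
118  00101111001010100111→0 (1)

00011110011000111011011100000110111001111000000001100010001111111111100100000011100011100101101101010010101100111100110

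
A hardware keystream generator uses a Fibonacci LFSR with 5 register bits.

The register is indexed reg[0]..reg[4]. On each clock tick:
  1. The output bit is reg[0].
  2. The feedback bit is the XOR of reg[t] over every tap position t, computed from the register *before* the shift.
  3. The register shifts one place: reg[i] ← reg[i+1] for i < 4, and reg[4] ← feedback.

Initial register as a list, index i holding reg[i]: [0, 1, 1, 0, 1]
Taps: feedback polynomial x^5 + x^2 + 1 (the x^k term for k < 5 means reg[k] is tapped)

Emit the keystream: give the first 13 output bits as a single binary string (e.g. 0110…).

k : reg_k → out_k, fb_k
0: 01101 → 0, fb=1
1: 11011 → 1, fb=1
2: 10111 → 1, fb=0
3: 01110 → 0, fb=1
4: 11101 → 1, fb=0
5: 11010 → 1, fb=1
6: 10101 → 1, fb=0
7: 01010 → 0, fb=0
8: 10100 → 1, fb=0
9: 01000 → 0, fb=0
10: 10000 → 1, fb=1
11: 00001 → 0, fb=0
12: 00010 → 0, fb=0

0110111010100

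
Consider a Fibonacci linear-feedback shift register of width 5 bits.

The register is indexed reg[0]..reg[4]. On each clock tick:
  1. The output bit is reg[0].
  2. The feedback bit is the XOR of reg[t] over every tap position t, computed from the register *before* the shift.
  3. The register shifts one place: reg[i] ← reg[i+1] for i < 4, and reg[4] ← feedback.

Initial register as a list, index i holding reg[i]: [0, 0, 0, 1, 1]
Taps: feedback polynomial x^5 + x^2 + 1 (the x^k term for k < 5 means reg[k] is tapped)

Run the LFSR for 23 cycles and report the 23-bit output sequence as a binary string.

k : reg_k → out_k, fb_k
0: 00011 → 0, fb=0
1: 00110 → 0, fb=1
2: 01101 → 0, fb=1
3: 11011 → 1, fb=1
4: 10111 → 1, fb=0
5: 01110 → 0, fb=1
6: 11101 → 1, fb=0
7: 11010 → 1, fb=1
8: 10101 → 1, fb=0
9: 01010 → 0, fb=0
10: 10100 → 1, fb=0
11: 01000 → 0, fb=0
12: 10000 → 1, fb=1
13: 00001 → 0, fb=0
14: 00010 → 0, fb=0
15: 00100 → 0, fb=1
16: 01001 → 0, fb=0
17: 10010 → 1, fb=1
18: 00101 → 0, fb=1
19: 01011 → 0, fb=0
20: 10110 → 1, fb=0
21: 01100 → 0, fb=1
22: 11001 → 1, fb=1

00011011101010000100101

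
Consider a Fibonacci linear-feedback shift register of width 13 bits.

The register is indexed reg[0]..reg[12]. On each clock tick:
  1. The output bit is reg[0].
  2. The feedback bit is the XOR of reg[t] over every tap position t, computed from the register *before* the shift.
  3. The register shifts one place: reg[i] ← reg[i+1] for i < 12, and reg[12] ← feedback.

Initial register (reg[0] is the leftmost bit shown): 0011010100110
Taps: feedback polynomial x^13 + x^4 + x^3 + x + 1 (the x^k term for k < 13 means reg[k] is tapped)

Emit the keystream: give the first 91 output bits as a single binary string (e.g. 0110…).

0011010100110101001011010010011001100001111111011001000110011001001111111000101000100011011

k : reg_k → out_k, fb_k
0: 0011010100110 → 0, fb=1
1: 0110101001101 → 0, fb=0
2: 1101010011010 → 1, fb=1
3: 1010100110101 → 1, fb=0
4: 0101001101010 → 0, fb=0
5: 1010011010100 → 1, fb=1
6: 0100110101001 → 0, fb=0
7: 1001101010010 → 1, fb=1
8: 0011010100101 → 0, fb=1
9: 0110101001011 → 0, fb=0
10: 1101010010110 → 1, fb=1
11: 1010100101101 → 1, fb=0
12: 0101001011010 → 0, fb=0
13: 1010010110100 → 1, fb=1
14: 0100101101001 → 0, fb=0
15: 1001011010010 → 1, fb=0
16: 0010110100100 → 0, fb=1
17: 0101101001001 → 0, fb=1
18: 1011010010011 → 1, fb=0
19: 0110100100110 → 0, fb=0
20: 1101001001100 → 1, fb=1
21: 1010010011001 → 1, fb=1
22: 0100100110011 → 0, fb=0
23: 1001001100110 → 1, fb=0
24: 0010011001100 → 0, fb=0
25: 0100110011000 → 0, fb=0
26: 1001100110000 → 1, fb=1
27: 0011001100001 → 0, fb=1
28: 0110011000011 → 0, fb=1
29: 1100110000111 → 1, fb=1
30: 1001100001111 → 1, fb=1
31: 0011000011111 → 0, fb=1
32: 0110000111111 → 0, fb=1
33: 1100001111111 → 1, fb=0
34: 1000011111110 → 1, fb=1
35: 0000111111101 → 0, fb=1
36: 0001111111011 → 0, fb=0
37: 0011111110110 → 0, fb=0
38: 0111111101100 → 0, fb=1
39: 1111111011001 → 1, fb=0
40: 1111110110010 → 1, fb=0
41: 1111101100100 → 1, fb=0
42: 1111011001000 → 1, fb=1
43: 1110110010001 → 1, fb=1
44: 1101100100011 → 1, fb=0
45: 1011001000110 → 1, fb=0
46: 0110010001100 → 0, fb=1
47: 1100100011001 → 1, fb=1
48: 1001000110011 → 1, fb=0
49: 0010001100110 → 0, fb=0
50: 0100011001100 → 0, fb=1
51: 1000110011001 → 1, fb=0
52: 0001100110010 → 0, fb=0
53: 0011001100100 → 0, fb=1
54: 0110011001001 → 0, fb=1
55: 1100110010011 → 1, fb=1
56: 1001100100111 → 1, fb=1
57: 0011001001111 → 0, fb=1
58: 0110010011111 → 0, fb=1
59: 1100100111111 → 1, fb=1
60: 1001001111111 → 1, fb=0
61: 0010011111110 → 0, fb=0
62: 0100111111100 → 0, fb=0
63: 1001111111000 → 1, fb=1
64: 0011111110001 → 0, fb=0
65: 0111111100010 → 0, fb=1
66: 1111111000101 → 1, fb=0
67: 1111110001010 → 1, fb=0
68: 1111100010100 → 1, fb=0
69: 1111000101000 → 1, fb=1
70: 1110001010001 → 1, fb=0
71: 1100010100010 → 1, fb=0
72: 1000101000100 → 1, fb=0
73: 0001010001000 → 0, fb=1
74: 0010100010001 → 0, fb=1
75: 0101000100011 → 0, fb=0
76: 1010001000110 → 1, fb=1
77: 0100010001101 → 0, fb=1
78: 1000100011011 → 1, fb=0
79: 0001000110110 → 0, fb=1
80: 0010001101101 → 0, fb=0
81: 0100011011010 → 0, fb=1
82: 1000110110101 → 1, fb=0
83: 0001101101010 → 0, fb=0
84: 0011011010100 → 0, fb=1
85: 0110110101001 → 0, fb=0
86: 1101101010010 → 1, fb=0
87: 1011010100100 → 1, fb=0
88: 0110101001000 → 0, fb=0
89: 1101010010000 → 1, fb=1
90: 1010100100001 → 1, fb=0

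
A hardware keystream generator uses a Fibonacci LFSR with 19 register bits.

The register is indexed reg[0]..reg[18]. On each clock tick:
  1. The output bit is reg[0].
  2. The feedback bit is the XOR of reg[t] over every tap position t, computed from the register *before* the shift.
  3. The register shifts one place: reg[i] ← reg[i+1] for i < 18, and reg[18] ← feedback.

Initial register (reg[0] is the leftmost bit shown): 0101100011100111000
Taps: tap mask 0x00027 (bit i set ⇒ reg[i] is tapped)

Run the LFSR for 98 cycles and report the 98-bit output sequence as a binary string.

tick  register→output (feedback)
  0  0101100011100111000→0 (1)
  1  1011000111001110001→1 (0)
  2  0110001110011100010→0 (0)
  3  1100011100111000100→1 (1)
  4  1000111001110001001→1 (0)
  5  0001110011100010010→0 (1)
  6  0011100111000100101→0 (1)
  7  0111001110001001011→0 (0)
  8  1110011100010010110→1 (0)
  9  1100111000100101100→1 (1)
 10  1001110001001011001→1 (0)
 11  0011100010010110010→0 (1)
 12  0111000100101100101→0 (0)
 13  1110001001011001010→1 (1)
 14  1100010010110010101→1 (1)
 15  1000100101100101011→1 (1)
 16  0001001011001010111→0 (0)
 17  0010010110010101110→0 (0)
 18  0100101100101011100→0 (1)
 19  1001011001010111001→1 (0)
 20  0010110010101110010→0 (0)
 21  0101100101011100100→0 (1)
 22  1011001010111001001→1 (0)
 23  0110010101110010010→0 (1)
 24  1100101011100100101→1 (0)
 25  1001010111001001010→1 (0)
 26  0010101110010010100→0 (1)
 27  0101011100100101001→0 (0)
 28  1010111001001010010→1 (1)
 29  0101110010010100101→0 (0)
 30  1011100100101001010→1 (0)
 31  0111001001010010100→0 (0)
 32  1110010010100101000→1 (0)
 33  1100100101001010000→1 (0)
 34  1001001010010100000→1 (1)
 35  0010010100101000001→0 (0)
 36  0100101001010000010→0 (1)
 37  1001010010100000101→1 (0)
 38  0010100101000001010→0 (1)
 39  0101001010000010101→0 (1)
 40  1010010100000101011→1 (1)
 41  0100101000001010111→0 (1)
 42  1001010000010101111→1 (0)
 43  0010100000101011110→0 (1)
 44  0101000001010111101→0 (1)
 45  1010000010101111011→1 (0)
 46  0100000101011110110→0 (1)
 47  1000001010111101101→1 (1)
 48  0000010101111011011→0 (1)
 49  0000101011110110111→0 (0)
 50  0001010111101101110→0 (1)
 51  0010101111011011101→0 (1)
 52  0101011110110111011→0 (0)
 53  1010111101101110110→1 (1)
 54  0101111011011101101→0 (0)
 55  1011110110111011010→1 (1)
 56  0111101101110110101→0 (0)
 57  1111011011101101010→1 (0)
 58  1110110111011010100→1 (0)
 59  1101101110110101000→1 (0)
 60  1011011101101010000→1 (1)
 61  0110111011010100001→0 (1)
 62  1101110110101000011→1 (1)
 63  1011101101010000111→1 (0)
 64  0111011010100001110→0 (1)
 65  1110110101000011101→1 (0)
 66  1101101010000111010→1 (0)
 67  1011010100001110100→1 (1)
 68  0110101000011101001→0 (0)
 69  1101010000111010010→1 (1)
 70  1010100001110100101→1 (0)
 71  0101000011101001010→0 (1)
 72  1010000111010010101→1 (0)
 73  0100001110100101010→0 (1)
 74  1000011101001010101→1 (0)
 75  0000111010010101010→0 (1)
 76  0001110100101010101→0 (1)
 77  0011101001010101011→0 (1)
 78  0111010010101010111→0 (1)
 79  1110100101010101111→1 (1)
 80  1101001010101011111→1 (0)
 81  1010010101010111110→1 (1)
 82  0100101010101111101→0 (1)
 83  1001010101011111011→1 (0)
 84  0010101010111110110→0 (1)
 85  0101010101111101101→0 (0)
 86  1010101011111011010→1 (0)
 87  0101010111110110100→0 (0)
 88  1010101111101101000→1 (0)
 89  0101011111011010000→0 (0)
 90  1010111110110100000→1 (1)
 91  0101111101101000001→0 (0)
 92  1011111011010000010→1 (1)
 93  0111110110100000101→0 (1)
 94  1111101101000001011→1 (1)
 95  1111011010000010111→1 (0)
 96  1110110100000101110→1 (0)
 97  1101101000001011100→1 (0)

01011000111001110001001011001010111001001010010100000101011110110111011010100001110100101010101111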